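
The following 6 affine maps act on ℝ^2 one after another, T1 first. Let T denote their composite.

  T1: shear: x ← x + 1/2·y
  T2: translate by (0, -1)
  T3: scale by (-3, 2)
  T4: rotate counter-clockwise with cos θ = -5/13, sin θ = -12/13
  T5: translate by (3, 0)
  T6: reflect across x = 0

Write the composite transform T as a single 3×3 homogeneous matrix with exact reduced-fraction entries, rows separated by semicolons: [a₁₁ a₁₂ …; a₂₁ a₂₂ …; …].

T1 = [1 1/2 0; 0 1 0; 0 0 1]
T2·T1 = [1 1/2 0; 0 1 -1; 0 0 1]
T3·…·T1 = [-3 -3/2 0; 0 2 -2; 0 0 1]
T4·…·T1 = [15/13 63/26 -24/13; 36/13 8/13 10/13; 0 0 1]
T5·…·T1 = [15/13 63/26 15/13; 36/13 8/13 10/13; 0 0 1]
T6·…·T1 = [-15/13 -63/26 -15/13; 36/13 8/13 10/13; 0 0 1]

T = [-15/13 -63/26 -15/13; 36/13 8/13 10/13; 0 0 1]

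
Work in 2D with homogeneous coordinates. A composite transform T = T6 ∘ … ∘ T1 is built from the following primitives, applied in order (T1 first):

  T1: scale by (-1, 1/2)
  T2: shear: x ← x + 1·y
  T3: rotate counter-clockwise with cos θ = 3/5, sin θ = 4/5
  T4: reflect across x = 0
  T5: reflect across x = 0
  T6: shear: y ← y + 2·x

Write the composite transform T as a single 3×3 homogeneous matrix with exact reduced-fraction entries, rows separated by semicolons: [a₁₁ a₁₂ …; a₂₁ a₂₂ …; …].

T1 = [-1 0 0; 0 1/2 0; 0 0 1]
T2·T1 = [-1 1/2 0; 0 1/2 0; 0 0 1]
T3·…·T1 = [-3/5 -1/10 0; -4/5 7/10 0; 0 0 1]
T4·…·T1 = [3/5 1/10 0; -4/5 7/10 0; 0 0 1]
T5·…·T1 = [-3/5 -1/10 0; -4/5 7/10 0; 0 0 1]
T6·…·T1 = [-3/5 -1/10 0; -2 1/2 0; 0 0 1]

T = [-3/5 -1/10 0; -2 1/2 0; 0 0 1]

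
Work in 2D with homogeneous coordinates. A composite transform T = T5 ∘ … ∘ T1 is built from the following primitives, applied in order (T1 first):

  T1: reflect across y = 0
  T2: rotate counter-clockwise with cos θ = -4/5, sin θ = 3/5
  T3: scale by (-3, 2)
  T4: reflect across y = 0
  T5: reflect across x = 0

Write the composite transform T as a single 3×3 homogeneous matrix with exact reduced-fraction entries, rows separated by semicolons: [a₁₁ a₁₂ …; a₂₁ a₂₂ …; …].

T1 = [1 0 0; 0 -1 0; 0 0 1]
T2·T1 = [-4/5 3/5 0; 3/5 4/5 0; 0 0 1]
T3·…·T1 = [12/5 -9/5 0; 6/5 8/5 0; 0 0 1]
T4·…·T1 = [12/5 -9/5 0; -6/5 -8/5 0; 0 0 1]
T5·…·T1 = [-12/5 9/5 0; -6/5 -8/5 0; 0 0 1]

T = [-12/5 9/5 0; -6/5 -8/5 0; 0 0 1]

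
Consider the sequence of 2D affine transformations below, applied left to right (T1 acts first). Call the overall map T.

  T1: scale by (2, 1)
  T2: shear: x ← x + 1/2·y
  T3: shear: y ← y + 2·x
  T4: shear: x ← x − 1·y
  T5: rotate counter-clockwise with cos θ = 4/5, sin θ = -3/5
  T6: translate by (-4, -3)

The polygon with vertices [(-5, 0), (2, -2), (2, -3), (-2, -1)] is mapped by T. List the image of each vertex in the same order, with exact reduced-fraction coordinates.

T1 scale by (2, 1): (-5, 0) → (-10, 0); (2, -2) → (4, -2); (2, -3) → (4, -3); (-2, -1) → (-4, -1)
T2 shear: x ← x + 1/2·y: (-10, 0) → (-10, 0); (4, -2) → (3, -2); (4, -3) → (5/2, -3); (-4, -1) → (-9/2, -1)
T3 shear: y ← y + 2·x: (-10, 0) → (-10, -20); (3, -2) → (3, 4); (5/2, -3) → (5/2, 2); (-9/2, -1) → (-9/2, -10)
T4 shear: x ← x − 1·y: (-10, -20) → (10, -20); (3, 4) → (-1, 4); (5/2, 2) → (1/2, 2); (-9/2, -10) → (11/2, -10)
T5 rotate counter-clockwise with cos θ = 4/5, sin θ = -3/5: (10, -20) → (-4, -22); (-1, 4) → (8/5, 19/5); (1/2, 2) → (8/5, 13/10); (11/2, -10) → (-8/5, -113/10)
T6 translate by (-4, -3): (-4, -22) → (-8, -25); (8/5, 19/5) → (-12/5, 4/5); (8/5, 13/10) → (-12/5, -17/10); (-8/5, -113/10) → (-28/5, -143/10)

image vertices: (-8, -25), (-12/5, 4/5), (-12/5, -17/10), (-28/5, -143/10)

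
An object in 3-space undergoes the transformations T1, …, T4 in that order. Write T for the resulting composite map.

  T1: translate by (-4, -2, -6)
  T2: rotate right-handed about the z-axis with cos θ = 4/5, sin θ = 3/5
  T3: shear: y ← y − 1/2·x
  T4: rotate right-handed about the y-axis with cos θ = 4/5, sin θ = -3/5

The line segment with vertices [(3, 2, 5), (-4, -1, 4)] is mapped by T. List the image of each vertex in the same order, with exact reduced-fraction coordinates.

T1 translate by (-4, -2, -6): (3, 2, 5) → (-1, 0, -1); (-4, -1, 4) → (-8, -3, -2)
T2 rotate right-handed about the z-axis with cos θ = 4/5, sin θ = 3/5: (-1, 0, -1) → (-4/5, -3/5, -1); (-8, -3, -2) → (-23/5, -36/5, -2)
T3 shear: y ← y − 1/2·x: (-4/5, -3/5, -1) → (-4/5, -1/5, -1); (-23/5, -36/5, -2) → (-23/5, -49/10, -2)
T4 rotate right-handed about the y-axis with cos θ = 4/5, sin θ = -3/5: (-4/5, -1/5, -1) → (-1/25, -1/5, -32/25); (-23/5, -49/10, -2) → (-62/25, -49/10, -109/25)

image vertices: (-1/25, -1/5, -32/25), (-62/25, -49/10, -109/25)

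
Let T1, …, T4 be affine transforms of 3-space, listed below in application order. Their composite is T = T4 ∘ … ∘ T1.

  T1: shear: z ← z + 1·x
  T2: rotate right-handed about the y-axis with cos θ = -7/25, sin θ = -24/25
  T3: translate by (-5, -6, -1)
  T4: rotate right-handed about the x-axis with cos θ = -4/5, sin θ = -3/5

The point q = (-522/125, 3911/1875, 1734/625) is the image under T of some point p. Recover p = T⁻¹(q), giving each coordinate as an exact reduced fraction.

T1 = [1 0 0 0; 0 1 0 0; 1 0 1 0; 0 0 0 1]
T2·T1 = [-31/25 0 -24/25 0; 0 1 0 0; 17/25 0 -7/25 0; 0 0 0 1]
T3·…·T1 = [-31/25 0 -24/25 -5; 0 1 0 -6; 17/25 0 -7/25 -1; 0 0 0 1]
T4·…·T1 = [-31/25 0 -24/25 -5; 51/125 -4/5 -21/125 21/5; -68/125 -3/5 28/125 22/5; 0 0 0 1]
det M = 1; M⁻¹ = [-7/25 72/125 -96/125 -11/25; 0 -4/5 -3/5 6; -17/25 -93/125 124/125 -116/25; 0 0 0 1]
M⁻¹ · (-522/125, 3911/1875, 1734/625)ᵀ = (-1/5, 8/3, -3/5)ᵀ

p = (-1/5, 8/3, -3/5)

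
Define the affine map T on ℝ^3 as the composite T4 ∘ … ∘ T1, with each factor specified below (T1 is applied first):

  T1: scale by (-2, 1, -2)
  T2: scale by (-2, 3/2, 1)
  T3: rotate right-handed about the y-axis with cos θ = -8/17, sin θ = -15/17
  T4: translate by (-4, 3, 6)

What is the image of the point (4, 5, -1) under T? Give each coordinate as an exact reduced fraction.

T1 scale by (-2, 1, -2): (4, 5, -1) → (-8, 5, 2)
T2 scale by (-2, 3/2, 1): (-8, 5, 2) → (16, 15/2, 2)
T3 rotate right-handed about the y-axis with cos θ = -8/17, sin θ = -15/17: (16, 15/2, 2) → (-158/17, 15/2, 224/17)
T4 translate by (-4, 3, 6): (-158/17, 15/2, 224/17) → (-226/17, 21/2, 326/17)

T(p) = (-226/17, 21/2, 326/17)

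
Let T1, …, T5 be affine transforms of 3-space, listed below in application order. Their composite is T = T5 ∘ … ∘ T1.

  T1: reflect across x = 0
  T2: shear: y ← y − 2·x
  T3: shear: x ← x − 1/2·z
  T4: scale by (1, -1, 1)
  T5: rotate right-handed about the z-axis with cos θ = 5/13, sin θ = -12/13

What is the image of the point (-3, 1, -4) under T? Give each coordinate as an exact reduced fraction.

T(p) = (85/13, -35/13, -4)

T1 reflect across x = 0: (-3, 1, -4) → (3, 1, -4)
T2 shear: y ← y − 2·x: (3, 1, -4) → (3, -5, -4)
T3 shear: x ← x − 1/2·z: (3, -5, -4) → (5, -5, -4)
T4 scale by (1, -1, 1): (5, -5, -4) → (5, 5, -4)
T5 rotate right-handed about the z-axis with cos θ = 5/13, sin θ = -12/13: (5, 5, -4) → (85/13, -35/13, -4)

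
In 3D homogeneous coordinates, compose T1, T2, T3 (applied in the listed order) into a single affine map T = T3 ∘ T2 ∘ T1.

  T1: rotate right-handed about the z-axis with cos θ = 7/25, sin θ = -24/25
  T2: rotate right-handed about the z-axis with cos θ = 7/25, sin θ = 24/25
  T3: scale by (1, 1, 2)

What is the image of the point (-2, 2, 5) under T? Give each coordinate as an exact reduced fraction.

T(p) = (-2, 2, 10)

T1 rotate right-handed about the z-axis with cos θ = 7/25, sin θ = -24/25: (-2, 2, 5) → (34/25, 62/25, 5)
T2 rotate right-handed about the z-axis with cos θ = 7/25, sin θ = 24/25: (34/25, 62/25, 5) → (-2, 2, 5)
T3 scale by (1, 1, 2): (-2, 2, 5) → (-2, 2, 10)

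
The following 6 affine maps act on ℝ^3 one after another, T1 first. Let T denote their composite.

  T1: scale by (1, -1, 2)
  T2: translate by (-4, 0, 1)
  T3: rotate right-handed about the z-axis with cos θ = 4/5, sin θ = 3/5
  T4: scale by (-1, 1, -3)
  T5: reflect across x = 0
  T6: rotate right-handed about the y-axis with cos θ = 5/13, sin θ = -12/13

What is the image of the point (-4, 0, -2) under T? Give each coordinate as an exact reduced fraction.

T(p) = (-140/13, -24/5, -159/65)

T1 scale by (1, -1, 2): (-4, 0, -2) → (-4, 0, -4)
T2 translate by (-4, 0, 1): (-4, 0, -4) → (-8, 0, -3)
T3 rotate right-handed about the z-axis with cos θ = 4/5, sin θ = 3/5: (-8, 0, -3) → (-32/5, -24/5, -3)
T4 scale by (-1, 1, -3): (-32/5, -24/5, -3) → (32/5, -24/5, 9)
T5 reflect across x = 0: (32/5, -24/5, 9) → (-32/5, -24/5, 9)
T6 rotate right-handed about the y-axis with cos θ = 5/13, sin θ = -12/13: (-32/5, -24/5, 9) → (-140/13, -24/5, -159/65)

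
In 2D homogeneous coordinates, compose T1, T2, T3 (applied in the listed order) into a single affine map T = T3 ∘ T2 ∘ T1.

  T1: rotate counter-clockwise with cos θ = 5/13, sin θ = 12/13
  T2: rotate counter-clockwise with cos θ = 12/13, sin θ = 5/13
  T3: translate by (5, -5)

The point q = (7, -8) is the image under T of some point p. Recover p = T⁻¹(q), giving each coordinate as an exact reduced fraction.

p = (-3, -2)

T1 = [5/13 -12/13 0; 12/13 5/13 0; 0 0 1]
T2·T1 = [0 -1 0; 1 0 0; 0 0 1]
T3·…·T1 = [0 -1 5; 1 0 -5; 0 0 1]
det M = 1; M⁻¹ = [0 1 5; -1 0 5; 0 0 1]
M⁻¹ · (7, -8)ᵀ = (-3, -2)ᵀ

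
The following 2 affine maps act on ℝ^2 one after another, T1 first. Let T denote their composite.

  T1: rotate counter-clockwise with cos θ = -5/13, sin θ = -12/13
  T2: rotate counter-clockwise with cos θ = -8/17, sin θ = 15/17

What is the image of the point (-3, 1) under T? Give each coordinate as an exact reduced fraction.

T1 rotate counter-clockwise with cos θ = -5/13, sin θ = -12/13: (-3, 1) → (27/13, 31/13)
T2 rotate counter-clockwise with cos θ = -8/17, sin θ = 15/17: (27/13, 31/13) → (-681/221, 157/221)

T(p) = (-681/221, 157/221)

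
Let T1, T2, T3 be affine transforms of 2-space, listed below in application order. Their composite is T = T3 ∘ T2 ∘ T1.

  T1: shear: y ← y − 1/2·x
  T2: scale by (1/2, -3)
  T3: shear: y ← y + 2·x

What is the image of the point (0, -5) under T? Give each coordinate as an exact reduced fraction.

T(p) = (0, 15)

T1 shear: y ← y − 1/2·x: (0, -5) → (0, -5)
T2 scale by (1/2, -3): (0, -5) → (0, 15)
T3 shear: y ← y + 2·x: (0, 15) → (0, 15)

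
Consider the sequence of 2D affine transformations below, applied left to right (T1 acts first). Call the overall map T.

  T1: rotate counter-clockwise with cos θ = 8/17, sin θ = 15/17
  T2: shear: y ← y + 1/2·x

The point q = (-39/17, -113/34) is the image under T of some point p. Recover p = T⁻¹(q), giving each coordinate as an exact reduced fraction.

T1 = [8/17 -15/17 0; 15/17 8/17 0; 0 0 1]
T2·T1 = [8/17 -15/17 0; 19/17 1/34 0; 0 0 1]
det M = 1; M⁻¹ = [1/34 15/17 0; -19/17 8/17 0; 0 0 1]
M⁻¹ · (-39/17, -113/34)ᵀ = (-3, 1)ᵀ

p = (-3, 1)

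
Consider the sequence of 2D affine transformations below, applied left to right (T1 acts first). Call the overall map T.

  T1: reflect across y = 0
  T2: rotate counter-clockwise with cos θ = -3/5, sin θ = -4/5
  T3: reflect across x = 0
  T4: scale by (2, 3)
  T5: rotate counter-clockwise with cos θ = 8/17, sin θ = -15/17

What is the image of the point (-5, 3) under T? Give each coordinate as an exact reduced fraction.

T(p) = (1257/85, 786/85)

T1 reflect across y = 0: (-5, 3) → (-5, -3)
T2 rotate counter-clockwise with cos θ = -3/5, sin θ = -4/5: (-5, -3) → (3/5, 29/5)
T3 reflect across x = 0: (3/5, 29/5) → (-3/5, 29/5)
T4 scale by (2, 3): (-3/5, 29/5) → (-6/5, 87/5)
T5 rotate counter-clockwise with cos θ = 8/17, sin θ = -15/17: (-6/5, 87/5) → (1257/85, 786/85)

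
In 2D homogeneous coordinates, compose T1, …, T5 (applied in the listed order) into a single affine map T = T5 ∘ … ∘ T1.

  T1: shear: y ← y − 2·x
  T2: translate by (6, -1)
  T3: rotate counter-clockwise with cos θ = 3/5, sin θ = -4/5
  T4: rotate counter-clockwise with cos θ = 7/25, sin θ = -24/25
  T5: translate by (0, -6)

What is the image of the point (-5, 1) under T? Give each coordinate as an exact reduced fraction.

T1 shear: y ← y − 2·x: (-5, 1) → (-5, 11)
T2 translate by (6, -1): (-5, 11) → (1, 10)
T3 rotate counter-clockwise with cos θ = 3/5, sin θ = -4/5: (1, 10) → (43/5, 26/5)
T4 rotate counter-clockwise with cos θ = 7/25, sin θ = -24/25: (43/5, 26/5) → (37/5, -34/5)
T5 translate by (0, -6): (37/5, -34/5) → (37/5, -64/5)

T(p) = (37/5, -64/5)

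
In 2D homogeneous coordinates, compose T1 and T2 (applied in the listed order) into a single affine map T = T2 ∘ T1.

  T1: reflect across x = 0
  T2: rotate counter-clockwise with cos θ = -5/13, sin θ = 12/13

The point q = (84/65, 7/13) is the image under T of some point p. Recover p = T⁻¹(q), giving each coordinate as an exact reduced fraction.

T1 = [-1 0 0; 0 1 0; 0 0 1]
T2·T1 = [5/13 -12/13 0; -12/13 -5/13 0; 0 0 1]
det M = -1; M⁻¹ = [5/13 -12/13 0; -12/13 -5/13 0; 0 0 1]
M⁻¹ · (84/65, 7/13)ᵀ = (0, -7/5)ᵀ

p = (0, -7/5)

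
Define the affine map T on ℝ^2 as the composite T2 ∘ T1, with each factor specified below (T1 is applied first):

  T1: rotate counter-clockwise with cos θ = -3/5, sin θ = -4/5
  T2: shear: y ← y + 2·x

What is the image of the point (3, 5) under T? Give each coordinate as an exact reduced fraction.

T(p) = (11/5, -1)

T1 rotate counter-clockwise with cos θ = -3/5, sin θ = -4/5: (3, 5) → (11/5, -27/5)
T2 shear: y ← y + 2·x: (11/5, -27/5) → (11/5, -1)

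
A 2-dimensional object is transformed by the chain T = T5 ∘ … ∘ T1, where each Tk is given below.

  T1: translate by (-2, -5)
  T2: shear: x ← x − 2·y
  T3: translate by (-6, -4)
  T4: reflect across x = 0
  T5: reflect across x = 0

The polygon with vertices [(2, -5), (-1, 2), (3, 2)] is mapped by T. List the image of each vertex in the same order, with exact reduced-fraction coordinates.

image vertices: (14, -14), (-3, -7), (1, -7)

T1 translate by (-2, -5): (2, -5) → (0, -10); (-1, 2) → (-3, -3); (3, 2) → (1, -3)
T2 shear: x ← x − 2·y: (0, -10) → (20, -10); (-3, -3) → (3, -3); (1, -3) → (7, -3)
T3 translate by (-6, -4): (20, -10) → (14, -14); (3, -3) → (-3, -7); (7, -3) → (1, -7)
T4 reflect across x = 0: (14, -14) → (-14, -14); (-3, -7) → (3, -7); (1, -7) → (-1, -7)
T5 reflect across x = 0: (-14, -14) → (14, -14); (3, -7) → (-3, -7); (-1, -7) → (1, -7)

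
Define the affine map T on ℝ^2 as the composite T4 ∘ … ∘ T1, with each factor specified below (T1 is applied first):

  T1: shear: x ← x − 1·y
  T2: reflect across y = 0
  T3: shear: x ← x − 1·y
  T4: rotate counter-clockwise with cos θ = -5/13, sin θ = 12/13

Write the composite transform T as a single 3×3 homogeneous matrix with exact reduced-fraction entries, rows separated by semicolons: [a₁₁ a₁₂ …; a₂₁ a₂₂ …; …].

T = [-5/13 12/13 0; 12/13 5/13 0; 0 0 1]

T1 = [1 -1 0; 0 1 0; 0 0 1]
T2·T1 = [1 -1 0; 0 -1 0; 0 0 1]
T3·…·T1 = [1 0 0; 0 -1 0; 0 0 1]
T4·…·T1 = [-5/13 12/13 0; 12/13 5/13 0; 0 0 1]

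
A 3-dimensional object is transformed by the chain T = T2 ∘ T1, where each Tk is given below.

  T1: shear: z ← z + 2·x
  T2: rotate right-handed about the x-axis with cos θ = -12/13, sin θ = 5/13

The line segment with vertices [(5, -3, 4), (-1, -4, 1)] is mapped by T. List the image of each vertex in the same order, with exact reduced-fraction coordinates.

T1 shear: z ← z + 2·x: (5, -3, 4) → (5, -3, 14); (-1, -4, 1) → (-1, -4, -1)
T2 rotate right-handed about the x-axis with cos θ = -12/13, sin θ = 5/13: (5, -3, 14) → (5, -34/13, -183/13); (-1, -4, -1) → (-1, 53/13, -8/13)

image vertices: (5, -34/13, -183/13), (-1, 53/13, -8/13)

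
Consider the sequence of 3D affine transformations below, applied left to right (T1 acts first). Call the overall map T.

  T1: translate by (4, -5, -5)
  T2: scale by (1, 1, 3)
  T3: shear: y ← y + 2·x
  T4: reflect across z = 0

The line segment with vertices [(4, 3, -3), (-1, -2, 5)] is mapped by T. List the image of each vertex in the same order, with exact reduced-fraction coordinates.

image vertices: (8, 14, 24), (3, -1, 0)

T1 translate by (4, -5, -5): (4, 3, -3) → (8, -2, -8); (-1, -2, 5) → (3, -7, 0)
T2 scale by (1, 1, 3): (8, -2, -8) → (8, -2, -24); (3, -7, 0) → (3, -7, 0)
T3 shear: y ← y + 2·x: (8, -2, -24) → (8, 14, -24); (3, -7, 0) → (3, -1, 0)
T4 reflect across z = 0: (8, 14, -24) → (8, 14, 24); (3, -1, 0) → (3, -1, 0)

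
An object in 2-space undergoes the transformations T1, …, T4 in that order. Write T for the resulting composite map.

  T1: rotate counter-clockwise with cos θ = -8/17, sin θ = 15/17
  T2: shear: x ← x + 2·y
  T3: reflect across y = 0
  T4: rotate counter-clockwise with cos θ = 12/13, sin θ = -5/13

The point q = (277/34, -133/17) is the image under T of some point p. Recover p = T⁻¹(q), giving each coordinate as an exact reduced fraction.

T1 = [-8/17 -15/17 0; 15/17 -8/17 0; 0 0 1]
T2·T1 = [22/17 -31/17 0; 15/17 -8/17 0; 0 0 1]
T3·…·T1 = [22/17 -31/17 0; -15/17 8/17 0; 0 0 1]
T4·…·T1 = [189/221 -332/221 0; -290/221 251/221 0; 0 0 1]
det M = -1; M⁻¹ = [-251/221 -332/221 0; -290/221 -189/221 0; 0 0 1]
M⁻¹ · (277/34, -133/17)ᵀ = (5/2, -4)ᵀ

p = (5/2, -4)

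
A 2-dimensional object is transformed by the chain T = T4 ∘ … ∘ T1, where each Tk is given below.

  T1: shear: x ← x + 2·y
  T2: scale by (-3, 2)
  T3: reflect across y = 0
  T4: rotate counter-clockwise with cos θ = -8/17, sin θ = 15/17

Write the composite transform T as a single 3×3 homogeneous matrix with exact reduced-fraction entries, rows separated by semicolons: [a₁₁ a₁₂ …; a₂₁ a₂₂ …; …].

T = [24/17 78/17 0; -45/17 -74/17 0; 0 0 1]

T1 = [1 2 0; 0 1 0; 0 0 1]
T2·T1 = [-3 -6 0; 0 2 0; 0 0 1]
T3·…·T1 = [-3 -6 0; 0 -2 0; 0 0 1]
T4·…·T1 = [24/17 78/17 0; -45/17 -74/17 0; 0 0 1]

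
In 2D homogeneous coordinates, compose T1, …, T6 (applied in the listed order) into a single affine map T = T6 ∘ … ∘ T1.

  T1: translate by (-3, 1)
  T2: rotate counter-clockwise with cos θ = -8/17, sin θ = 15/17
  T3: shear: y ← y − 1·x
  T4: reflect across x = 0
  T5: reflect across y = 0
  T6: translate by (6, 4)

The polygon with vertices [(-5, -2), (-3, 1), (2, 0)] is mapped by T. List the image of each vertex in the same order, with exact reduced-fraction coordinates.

T1 translate by (-3, 1): (-5, -2) → (-8, -1); (-3, 1) → (-6, 2); (2, 0) → (-1, 1)
T2 rotate counter-clockwise with cos θ = -8/17, sin θ = 15/17: (-8, -1) → (79/17, -112/17); (-6, 2) → (18/17, -106/17); (-1, 1) → (-7/17, -23/17)
T3 shear: y ← y − 1·x: (79/17, -112/17) → (79/17, -191/17); (18/17, -106/17) → (18/17, -124/17); (-7/17, -23/17) → (-7/17, -16/17)
T4 reflect across x = 0: (79/17, -191/17) → (-79/17, -191/17); (18/17, -124/17) → (-18/17, -124/17); (-7/17, -16/17) → (7/17, -16/17)
T5 reflect across y = 0: (-79/17, -191/17) → (-79/17, 191/17); (-18/17, -124/17) → (-18/17, 124/17); (7/17, -16/17) → (7/17, 16/17)
T6 translate by (6, 4): (-79/17, 191/17) → (23/17, 259/17); (-18/17, 124/17) → (84/17, 192/17); (7/17, 16/17) → (109/17, 84/17)

image vertices: (23/17, 259/17), (84/17, 192/17), (109/17, 84/17)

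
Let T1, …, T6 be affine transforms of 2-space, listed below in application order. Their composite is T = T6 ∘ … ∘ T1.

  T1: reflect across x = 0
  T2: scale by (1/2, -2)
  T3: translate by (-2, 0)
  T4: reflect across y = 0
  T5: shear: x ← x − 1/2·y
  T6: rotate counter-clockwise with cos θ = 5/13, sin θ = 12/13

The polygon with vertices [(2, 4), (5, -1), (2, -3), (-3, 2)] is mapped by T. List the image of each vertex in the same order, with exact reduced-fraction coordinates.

T1 reflect across x = 0: (2, 4) → (-2, 4); (5, -1) → (-5, -1); (2, -3) → (-2, -3); (-3, 2) → (3, 2)
T2 scale by (1/2, -2): (-2, 4) → (-1, -8); (-5, -1) → (-5/2, 2); (-2, -3) → (-1, 6); (3, 2) → (3/2, -4)
T3 translate by (-2, 0): (-1, -8) → (-3, -8); (-5/2, 2) → (-9/2, 2); (-1, 6) → (-3, 6); (3/2, -4) → (-1/2, -4)
T4 reflect across y = 0: (-3, -8) → (-3, 8); (-9/2, 2) → (-9/2, -2); (-3, 6) → (-3, -6); (-1/2, -4) → (-1/2, 4)
T5 shear: x ← x − 1/2·y: (-3, 8) → (-7, 8); (-9/2, -2) → (-7/2, -2); (-3, -6) → (0, -6); (-1/2, 4) → (-5/2, 4)
T6 rotate counter-clockwise with cos θ = 5/13, sin θ = 12/13: (-7, 8) → (-131/13, -44/13); (-7/2, -2) → (1/2, -4); (0, -6) → (72/13, -30/13); (-5/2, 4) → (-121/26, -10/13)

image vertices: (-131/13, -44/13), (1/2, -4), (72/13, -30/13), (-121/26, -10/13)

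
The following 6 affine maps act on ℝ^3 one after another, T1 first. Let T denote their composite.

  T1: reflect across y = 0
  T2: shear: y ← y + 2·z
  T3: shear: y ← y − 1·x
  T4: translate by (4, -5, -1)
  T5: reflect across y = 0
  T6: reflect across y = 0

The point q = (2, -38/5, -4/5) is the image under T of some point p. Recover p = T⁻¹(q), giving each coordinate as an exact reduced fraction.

T1 = [1 0 0 0; 0 -1 0 0; 0 0 1 0; 0 0 0 1]
T2·T1 = [1 0 0 0; 0 -1 2 0; 0 0 1 0; 0 0 0 1]
T3·…·T1 = [1 0 0 0; -1 -1 2 0; 0 0 1 0; 0 0 0 1]
T4·…·T1 = [1 0 0 4; -1 -1 2 -5; 0 0 1 -1; 0 0 0 1]
T5·…·T1 = [1 0 0 4; 1 1 -2 5; 0 0 1 -1; 0 0 0 1]
T6·…·T1 = [1 0 0 4; -1 -1 2 -5; 0 0 1 -1; 0 0 0 1]
det M = -1; M⁻¹ = [1 0 0 -4; -1 -1 2 1; 0 0 1 1; 0 0 0 1]
M⁻¹ · (2, -38/5, -4/5)ᵀ = (-2, 5, 1/5)ᵀ

p = (-2, 5, 1/5)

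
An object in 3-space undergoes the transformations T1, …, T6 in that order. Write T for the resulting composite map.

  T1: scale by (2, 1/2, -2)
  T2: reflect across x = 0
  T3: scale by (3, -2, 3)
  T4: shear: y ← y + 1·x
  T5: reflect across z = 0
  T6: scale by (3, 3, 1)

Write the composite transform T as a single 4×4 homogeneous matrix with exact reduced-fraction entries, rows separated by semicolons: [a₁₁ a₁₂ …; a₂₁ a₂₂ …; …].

T1 = [2 0 0 0; 0 1/2 0 0; 0 0 -2 0; 0 0 0 1]
T2·T1 = [-2 0 0 0; 0 1/2 0 0; 0 0 -2 0; 0 0 0 1]
T3·…·T1 = [-6 0 0 0; 0 -1 0 0; 0 0 -6 0; 0 0 0 1]
T4·…·T1 = [-6 0 0 0; -6 -1 0 0; 0 0 -6 0; 0 0 0 1]
T5·…·T1 = [-6 0 0 0; -6 -1 0 0; 0 0 6 0; 0 0 0 1]
T6·…·T1 = [-18 0 0 0; -18 -3 0 0; 0 0 6 0; 0 0 0 1]

T = [-18 0 0 0; -18 -3 0 0; 0 0 6 0; 0 0 0 1]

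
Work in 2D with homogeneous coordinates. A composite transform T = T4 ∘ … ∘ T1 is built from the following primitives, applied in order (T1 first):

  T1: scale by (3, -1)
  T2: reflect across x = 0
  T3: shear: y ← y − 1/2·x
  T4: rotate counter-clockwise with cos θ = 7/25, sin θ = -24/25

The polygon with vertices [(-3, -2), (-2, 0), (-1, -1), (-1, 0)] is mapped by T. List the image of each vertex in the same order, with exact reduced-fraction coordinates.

image vertices: (3/25, -467/50), (-6/5, -33/5), (9/25, -151/50), (-3/5, -33/10)

T1 scale by (3, -1): (-3, -2) → (-9, 2); (-2, 0) → (-6, 0); (-1, -1) → (-3, 1); (-1, 0) → (-3, 0)
T2 reflect across x = 0: (-9, 2) → (9, 2); (-6, 0) → (6, 0); (-3, 1) → (3, 1); (-3, 0) → (3, 0)
T3 shear: y ← y − 1/2·x: (9, 2) → (9, -5/2); (6, 0) → (6, -3); (3, 1) → (3, -1/2); (3, 0) → (3, -3/2)
T4 rotate counter-clockwise with cos θ = 7/25, sin θ = -24/25: (9, -5/2) → (3/25, -467/50); (6, -3) → (-6/5, -33/5); (3, -1/2) → (9/25, -151/50); (3, -3/2) → (-3/5, -33/10)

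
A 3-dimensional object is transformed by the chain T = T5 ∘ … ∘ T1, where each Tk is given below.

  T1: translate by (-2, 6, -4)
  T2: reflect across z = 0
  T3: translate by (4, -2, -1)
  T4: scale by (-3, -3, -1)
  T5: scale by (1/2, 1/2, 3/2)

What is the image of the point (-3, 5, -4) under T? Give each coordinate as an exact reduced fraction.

T1 translate by (-2, 6, -4): (-3, 5, -4) → (-5, 11, -8)
T2 reflect across z = 0: (-5, 11, -8) → (-5, 11, 8)
T3 translate by (4, -2, -1): (-5, 11, 8) → (-1, 9, 7)
T4 scale by (-3, -3, -1): (-1, 9, 7) → (3, -27, -7)
T5 scale by (1/2, 1/2, 3/2): (3, -27, -7) → (3/2, -27/2, -21/2)

T(p) = (3/2, -27/2, -21/2)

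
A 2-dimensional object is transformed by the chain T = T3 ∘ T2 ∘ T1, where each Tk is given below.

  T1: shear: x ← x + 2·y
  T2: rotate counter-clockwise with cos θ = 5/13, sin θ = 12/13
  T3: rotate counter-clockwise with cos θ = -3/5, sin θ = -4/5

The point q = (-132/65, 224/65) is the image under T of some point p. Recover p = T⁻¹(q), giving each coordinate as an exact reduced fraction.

p = (-4, 0)

T1 = [1 2 0; 0 1 0; 0 0 1]
T2·T1 = [5/13 -2/13 0; 12/13 29/13 0; 0 0 1]
T3·…·T1 = [33/65 122/65 0; -56/65 -79/65 0; 0 0 1]
det M = 1; M⁻¹ = [-79/65 -122/65 0; 56/65 33/65 0; 0 0 1]
M⁻¹ · (-132/65, 224/65)ᵀ = (-4, 0)ᵀ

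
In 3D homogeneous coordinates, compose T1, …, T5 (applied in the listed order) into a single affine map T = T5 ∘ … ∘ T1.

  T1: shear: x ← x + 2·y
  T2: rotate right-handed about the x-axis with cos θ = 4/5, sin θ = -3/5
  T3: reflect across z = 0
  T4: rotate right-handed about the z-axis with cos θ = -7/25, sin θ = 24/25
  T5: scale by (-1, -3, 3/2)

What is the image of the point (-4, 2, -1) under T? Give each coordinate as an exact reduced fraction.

T(p) = (24/25, 21/25, 3)

T1 shear: x ← x + 2·y: (-4, 2, -1) → (0, 2, -1)
T2 rotate right-handed about the x-axis with cos θ = 4/5, sin θ = -3/5: (0, 2, -1) → (0, 1, -2)
T3 reflect across z = 0: (0, 1, -2) → (0, 1, 2)
T4 rotate right-handed about the z-axis with cos θ = -7/25, sin θ = 24/25: (0, 1, 2) → (-24/25, -7/25, 2)
T5 scale by (-1, -3, 3/2): (-24/25, -7/25, 2) → (24/25, 21/25, 3)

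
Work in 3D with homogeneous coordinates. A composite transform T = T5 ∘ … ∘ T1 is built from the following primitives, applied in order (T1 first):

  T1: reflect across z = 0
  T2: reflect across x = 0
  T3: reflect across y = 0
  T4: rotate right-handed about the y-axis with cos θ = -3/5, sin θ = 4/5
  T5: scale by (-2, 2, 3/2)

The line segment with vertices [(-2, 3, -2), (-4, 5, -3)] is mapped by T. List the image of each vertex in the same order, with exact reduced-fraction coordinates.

T1 reflect across z = 0: (-2, 3, -2) → (-2, 3, 2); (-4, 5, -3) → (-4, 5, 3)
T2 reflect across x = 0: (-2, 3, 2) → (2, 3, 2); (-4, 5, 3) → (4, 5, 3)
T3 reflect across y = 0: (2, 3, 2) → (2, -3, 2); (4, 5, 3) → (4, -5, 3)
T4 rotate right-handed about the y-axis with cos θ = -3/5, sin θ = 4/5: (2, -3, 2) → (2/5, -3, -14/5); (4, -5, 3) → (0, -5, -5)
T5 scale by (-2, 2, 3/2): (2/5, -3, -14/5) → (-4/5, -6, -21/5); (0, -5, -5) → (0, -10, -15/2)

image vertices: (-4/5, -6, -21/5), (0, -10, -15/2)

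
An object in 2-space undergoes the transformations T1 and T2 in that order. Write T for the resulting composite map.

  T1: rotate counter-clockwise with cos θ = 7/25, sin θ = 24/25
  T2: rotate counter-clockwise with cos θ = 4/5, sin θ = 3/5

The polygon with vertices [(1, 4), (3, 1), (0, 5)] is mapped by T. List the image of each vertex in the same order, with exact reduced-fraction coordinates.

image vertices: (-512/125, -59/125), (-249/125, 307/125), (-117/25, -44/25)

T1 rotate counter-clockwise with cos θ = 7/25, sin θ = 24/25: (1, 4) → (-89/25, 52/25); (3, 1) → (-3/25, 79/25); (0, 5) → (-24/5, 7/5)
T2 rotate counter-clockwise with cos θ = 4/5, sin θ = 3/5: (-89/25, 52/25) → (-512/125, -59/125); (-3/25, 79/25) → (-249/125, 307/125); (-24/5, 7/5) → (-117/25, -44/25)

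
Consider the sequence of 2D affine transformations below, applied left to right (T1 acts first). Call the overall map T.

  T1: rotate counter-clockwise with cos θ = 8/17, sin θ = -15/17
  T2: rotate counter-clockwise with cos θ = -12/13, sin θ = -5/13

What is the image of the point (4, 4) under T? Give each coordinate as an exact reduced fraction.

T(p) = (-1244/221, -124/221)

T1 rotate counter-clockwise with cos θ = 8/17, sin θ = -15/17: (4, 4) → (92/17, -28/17)
T2 rotate counter-clockwise with cos θ = -12/13, sin θ = -5/13: (92/17, -28/17) → (-1244/221, -124/221)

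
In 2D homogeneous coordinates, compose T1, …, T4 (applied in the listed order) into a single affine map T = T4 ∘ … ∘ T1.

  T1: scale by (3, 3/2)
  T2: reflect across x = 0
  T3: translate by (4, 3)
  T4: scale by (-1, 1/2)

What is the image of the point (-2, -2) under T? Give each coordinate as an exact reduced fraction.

T(p) = (-10, 0)

T1 scale by (3, 3/2): (-2, -2) → (-6, -3)
T2 reflect across x = 0: (-6, -3) → (6, -3)
T3 translate by (4, 3): (6, -3) → (10, 0)
T4 scale by (-1, 1/2): (10, 0) → (-10, 0)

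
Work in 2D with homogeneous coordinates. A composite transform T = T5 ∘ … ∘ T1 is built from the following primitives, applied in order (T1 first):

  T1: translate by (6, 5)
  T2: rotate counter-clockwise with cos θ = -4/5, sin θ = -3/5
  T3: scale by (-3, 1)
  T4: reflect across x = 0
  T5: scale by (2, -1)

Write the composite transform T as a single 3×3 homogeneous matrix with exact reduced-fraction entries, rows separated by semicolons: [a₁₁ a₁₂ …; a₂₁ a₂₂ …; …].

T = [-24/5 18/5 -54/5; 3/5 4/5 38/5; 0 0 1]

T1 = [1 0 6; 0 1 5; 0 0 1]
T2·T1 = [-4/5 3/5 -9/5; -3/5 -4/5 -38/5; 0 0 1]
T3·…·T1 = [12/5 -9/5 27/5; -3/5 -4/5 -38/5; 0 0 1]
T4·…·T1 = [-12/5 9/5 -27/5; -3/5 -4/5 -38/5; 0 0 1]
T5·…·T1 = [-24/5 18/5 -54/5; 3/5 4/5 38/5; 0 0 1]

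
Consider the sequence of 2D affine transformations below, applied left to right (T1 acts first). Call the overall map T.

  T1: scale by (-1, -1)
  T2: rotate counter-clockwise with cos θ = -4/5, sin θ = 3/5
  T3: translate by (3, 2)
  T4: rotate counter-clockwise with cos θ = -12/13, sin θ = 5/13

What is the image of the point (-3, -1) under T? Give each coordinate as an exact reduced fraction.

T1 scale by (-1, -1): (-3, -1) → (3, 1)
T2 rotate counter-clockwise with cos θ = -4/5, sin θ = 3/5: (3, 1) → (-3, 1)
T3 translate by (3, 2): (-3, 1) → (0, 3)
T4 rotate counter-clockwise with cos θ = -12/13, sin θ = 5/13: (0, 3) → (-15/13, -36/13)

T(p) = (-15/13, -36/13)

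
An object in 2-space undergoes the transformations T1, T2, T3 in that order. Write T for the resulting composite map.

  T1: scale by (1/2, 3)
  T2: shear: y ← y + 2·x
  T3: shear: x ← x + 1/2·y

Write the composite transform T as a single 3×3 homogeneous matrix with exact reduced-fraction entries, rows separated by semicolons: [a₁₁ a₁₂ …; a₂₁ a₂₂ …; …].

T = [1 3/2 0; 1 3 0; 0 0 1]

T1 = [1/2 0 0; 0 3 0; 0 0 1]
T2·T1 = [1/2 0 0; 1 3 0; 0 0 1]
T3·…·T1 = [1 3/2 0; 1 3 0; 0 0 1]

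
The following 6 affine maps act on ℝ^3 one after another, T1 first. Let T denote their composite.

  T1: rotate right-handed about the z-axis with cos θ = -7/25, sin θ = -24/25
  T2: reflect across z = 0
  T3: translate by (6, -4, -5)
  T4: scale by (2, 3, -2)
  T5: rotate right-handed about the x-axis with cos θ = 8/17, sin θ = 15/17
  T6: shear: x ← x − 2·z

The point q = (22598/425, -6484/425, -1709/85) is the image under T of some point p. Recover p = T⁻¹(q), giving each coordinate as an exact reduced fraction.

T1 = [-7/25 24/25 0 0; -24/25 -7/25 0 0; 0 0 1 0; 0 0 0 1]
T2·T1 = [-7/25 24/25 0 0; -24/25 -7/25 0 0; 0 0 -1 0; 0 0 0 1]
T3·…·T1 = [-7/25 24/25 0 6; -24/25 -7/25 0 -4; 0 0 -1 -5; 0 0 0 1]
T4·…·T1 = [-14/25 48/25 0 12; -72/25 -21/25 0 -12; 0 0 2 10; 0 0 0 1]
T5·…·T1 = [-14/25 48/25 0 12; -576/425 -168/425 -30/17 -246/17; -216/85 -63/85 16/17 -100/17; 0 0 0 1]
T6·…·T1 = [1922/425 1446/425 -32/17 404/17; -576/425 -168/425 -30/17 -246/17; -216/85 -63/85 16/17 -100/17; 0 0 0 1]
det M = 12; M⁻¹ = [-7/50 -64/425 -239/425 -54/25; 12/25 -56/1275 373/425 -172/25; 0 -15/34 4/17 -5; 0 0 0 1]
M⁻¹ · (22598/425, -6484/425, -1709/85)ᵀ = (4, 5/3, -3)ᵀ

p = (4, 5/3, -3)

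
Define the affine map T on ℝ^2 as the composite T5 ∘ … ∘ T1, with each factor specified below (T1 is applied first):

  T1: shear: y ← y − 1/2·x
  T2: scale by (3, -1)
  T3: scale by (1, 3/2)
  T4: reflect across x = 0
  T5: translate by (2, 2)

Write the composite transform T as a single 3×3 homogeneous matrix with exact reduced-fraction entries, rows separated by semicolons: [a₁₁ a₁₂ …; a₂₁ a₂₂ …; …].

T = [-3 0 2; 3/4 -3/2 2; 0 0 1]

T1 = [1 0 0; -1/2 1 0; 0 0 1]
T2·T1 = [3 0 0; 1/2 -1 0; 0 0 1]
T3·…·T1 = [3 0 0; 3/4 -3/2 0; 0 0 1]
T4·…·T1 = [-3 0 0; 3/4 -3/2 0; 0 0 1]
T5·…·T1 = [-3 0 2; 3/4 -3/2 2; 0 0 1]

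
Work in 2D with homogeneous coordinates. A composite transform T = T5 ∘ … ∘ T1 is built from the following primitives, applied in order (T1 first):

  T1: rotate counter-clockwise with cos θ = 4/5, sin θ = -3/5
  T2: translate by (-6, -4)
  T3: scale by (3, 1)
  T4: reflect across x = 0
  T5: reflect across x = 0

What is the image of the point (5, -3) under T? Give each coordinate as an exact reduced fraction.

T(p) = (-57/5, -47/5)

T1 rotate counter-clockwise with cos θ = 4/5, sin θ = -3/5: (5, -3) → (11/5, -27/5)
T2 translate by (-6, -4): (11/5, -27/5) → (-19/5, -47/5)
T3 scale by (3, 1): (-19/5, -47/5) → (-57/5, -47/5)
T4 reflect across x = 0: (-57/5, -47/5) → (57/5, -47/5)
T5 reflect across x = 0: (57/5, -47/5) → (-57/5, -47/5)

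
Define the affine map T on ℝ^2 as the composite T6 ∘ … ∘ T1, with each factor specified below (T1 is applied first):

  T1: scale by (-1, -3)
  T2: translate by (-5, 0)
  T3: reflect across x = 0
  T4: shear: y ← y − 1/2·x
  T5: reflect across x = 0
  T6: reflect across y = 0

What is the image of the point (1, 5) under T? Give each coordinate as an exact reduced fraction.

T(p) = (-6, 18)

T1 scale by (-1, -3): (1, 5) → (-1, -15)
T2 translate by (-5, 0): (-1, -15) → (-6, -15)
T3 reflect across x = 0: (-6, -15) → (6, -15)
T4 shear: y ← y − 1/2·x: (6, -15) → (6, -18)
T5 reflect across x = 0: (6, -18) → (-6, -18)
T6 reflect across y = 0: (-6, -18) → (-6, 18)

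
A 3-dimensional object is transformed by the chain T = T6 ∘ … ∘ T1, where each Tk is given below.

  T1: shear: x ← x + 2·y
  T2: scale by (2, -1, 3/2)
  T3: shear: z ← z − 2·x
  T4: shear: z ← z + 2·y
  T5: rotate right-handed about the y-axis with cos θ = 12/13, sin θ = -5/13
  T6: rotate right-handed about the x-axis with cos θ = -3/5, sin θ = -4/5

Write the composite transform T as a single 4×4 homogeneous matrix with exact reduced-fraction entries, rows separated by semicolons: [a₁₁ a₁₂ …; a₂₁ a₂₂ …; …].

T1 = [1 2 0 0; 0 1 0 0; 0 0 1 0; 0 0 0 1]
T2·T1 = [2 4 0 0; 0 -1 0 0; 0 0 3/2 0; 0 0 0 1]
T3·…·T1 = [2 4 0 0; 0 -1 0 0; -4 -8 3/2 0; 0 0 0 1]
T4·…·T1 = [2 4 0 0; 0 -1 0 0; -4 -10 3/2 0; 0 0 0 1]
T5·…·T1 = [44/13 98/13 -15/26 0; 0 -1 0 0; -38/13 -100/13 18/13 0; 0 0 0 1]
T6·…·T1 = [44/13 98/13 -15/26 0; -152/65 -361/65 72/65 0; 114/65 352/65 -54/65 0; 0 0 0 1]

T = [44/13 98/13 -15/26 0; -152/65 -361/65 72/65 0; 114/65 352/65 -54/65 0; 0 0 0 1]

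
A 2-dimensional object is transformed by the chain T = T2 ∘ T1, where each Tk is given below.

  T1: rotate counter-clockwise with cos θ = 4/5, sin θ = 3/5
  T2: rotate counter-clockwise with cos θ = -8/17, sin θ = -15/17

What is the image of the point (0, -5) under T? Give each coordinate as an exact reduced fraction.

T(p) = (-84/17, -13/17)

T1 rotate counter-clockwise with cos θ = 4/5, sin θ = 3/5: (0, -5) → (3, -4)
T2 rotate counter-clockwise with cos θ = -8/17, sin θ = -15/17: (3, -4) → (-84/17, -13/17)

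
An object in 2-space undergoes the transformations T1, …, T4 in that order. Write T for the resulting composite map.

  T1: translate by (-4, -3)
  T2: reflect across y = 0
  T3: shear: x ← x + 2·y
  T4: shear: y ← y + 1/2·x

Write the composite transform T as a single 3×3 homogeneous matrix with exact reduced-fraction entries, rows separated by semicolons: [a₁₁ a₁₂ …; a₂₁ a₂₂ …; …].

T = [1 -2 2; 1/2 -2 4; 0 0 1]

T1 = [1 0 -4; 0 1 -3; 0 0 1]
T2·T1 = [1 0 -4; 0 -1 3; 0 0 1]
T3·…·T1 = [1 -2 2; 0 -1 3; 0 0 1]
T4·…·T1 = [1 -2 2; 1/2 -2 4; 0 0 1]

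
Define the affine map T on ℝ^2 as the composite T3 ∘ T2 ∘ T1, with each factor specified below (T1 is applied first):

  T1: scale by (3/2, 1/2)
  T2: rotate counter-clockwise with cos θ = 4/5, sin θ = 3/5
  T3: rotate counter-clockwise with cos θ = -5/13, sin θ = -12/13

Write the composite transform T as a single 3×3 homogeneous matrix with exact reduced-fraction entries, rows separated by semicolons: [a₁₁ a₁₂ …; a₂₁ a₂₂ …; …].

T = [24/65 63/130 0; -189/130 8/65 0; 0 0 1]

T1 = [3/2 0 0; 0 1/2 0; 0 0 1]
T2·T1 = [6/5 -3/10 0; 9/10 2/5 0; 0 0 1]
T3·…·T1 = [24/65 63/130 0; -189/130 8/65 0; 0 0 1]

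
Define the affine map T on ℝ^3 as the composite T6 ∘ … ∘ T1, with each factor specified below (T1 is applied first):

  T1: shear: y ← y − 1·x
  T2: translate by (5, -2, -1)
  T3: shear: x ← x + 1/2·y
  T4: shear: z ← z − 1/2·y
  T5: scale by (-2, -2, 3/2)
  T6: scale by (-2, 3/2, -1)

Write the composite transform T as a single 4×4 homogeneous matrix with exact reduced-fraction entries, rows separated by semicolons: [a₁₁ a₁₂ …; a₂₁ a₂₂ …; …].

T1 = [1 0 0 0; -1 1 0 0; 0 0 1 0; 0 0 0 1]
T2·T1 = [1 0 0 5; -1 1 0 -2; 0 0 1 -1; 0 0 0 1]
T3·…·T1 = [1/2 1/2 0 4; -1 1 0 -2; 0 0 1 -1; 0 0 0 1]
T4·…·T1 = [1/2 1/2 0 4; -1 1 0 -2; 1/2 -1/2 1 0; 0 0 0 1]
T5·…·T1 = [-1 -1 0 -8; 2 -2 0 4; 3/4 -3/4 3/2 0; 0 0 0 1]
T6·…·T1 = [2 2 0 16; 3 -3 0 6; -3/4 3/4 -3/2 0; 0 0 0 1]

T = [2 2 0 16; 3 -3 0 6; -3/4 3/4 -3/2 0; 0 0 0 1]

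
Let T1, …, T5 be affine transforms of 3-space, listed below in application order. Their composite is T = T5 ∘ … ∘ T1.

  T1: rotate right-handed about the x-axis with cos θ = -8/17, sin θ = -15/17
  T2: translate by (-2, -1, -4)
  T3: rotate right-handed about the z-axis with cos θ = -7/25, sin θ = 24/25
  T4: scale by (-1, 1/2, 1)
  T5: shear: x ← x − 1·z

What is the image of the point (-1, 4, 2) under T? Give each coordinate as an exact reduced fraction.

T1 rotate right-handed about the x-axis with cos θ = -8/17, sin θ = -15/17: (-1, 4, 2) → (-1, -2/17, -76/17)
T2 translate by (-2, -1, -4): (-1, -2/17, -76/17) → (-3, -19/17, -144/17)
T3 rotate right-handed about the z-axis with cos θ = -7/25, sin θ = 24/25: (-3, -19/17, -144/17) → (813/425, -1091/425, -144/17)
T4 scale by (-1, 1/2, 1): (813/425, -1091/425, -144/17) → (-813/425, -1091/850, -144/17)
T5 shear: x ← x − 1·z: (-813/425, -1091/850, -144/17) → (2787/425, -1091/850, -144/17)

T(p) = (2787/425, -1091/850, -144/17)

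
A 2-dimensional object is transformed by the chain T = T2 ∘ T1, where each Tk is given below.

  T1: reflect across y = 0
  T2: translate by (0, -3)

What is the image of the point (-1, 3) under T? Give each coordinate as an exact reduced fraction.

T(p) = (-1, -6)

T1 reflect across y = 0: (-1, 3) → (-1, -3)
T2 translate by (0, -3): (-1, -3) → (-1, -6)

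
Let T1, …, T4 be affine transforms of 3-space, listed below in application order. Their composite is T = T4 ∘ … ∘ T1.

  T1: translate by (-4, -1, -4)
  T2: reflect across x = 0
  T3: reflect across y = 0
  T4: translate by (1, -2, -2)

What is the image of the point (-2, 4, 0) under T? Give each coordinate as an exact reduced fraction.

T1 translate by (-4, -1, -4): (-2, 4, 0) → (-6, 3, -4)
T2 reflect across x = 0: (-6, 3, -4) → (6, 3, -4)
T3 reflect across y = 0: (6, 3, -4) → (6, -3, -4)
T4 translate by (1, -2, -2): (6, -3, -4) → (7, -5, -6)

T(p) = (7, -5, -6)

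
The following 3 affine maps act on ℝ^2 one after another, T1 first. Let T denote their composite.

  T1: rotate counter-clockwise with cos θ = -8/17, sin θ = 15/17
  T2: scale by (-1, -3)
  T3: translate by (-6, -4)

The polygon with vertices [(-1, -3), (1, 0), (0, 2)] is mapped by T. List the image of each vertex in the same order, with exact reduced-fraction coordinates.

image vertices: (-155/17, -95/17), (-94/17, -113/17), (-72/17, -20/17)

T1 rotate counter-clockwise with cos θ = -8/17, sin θ = 15/17: (-1, -3) → (53/17, 9/17); (1, 0) → (-8/17, 15/17); (0, 2) → (-30/17, -16/17)
T2 scale by (-1, -3): (53/17, 9/17) → (-53/17, -27/17); (-8/17, 15/17) → (8/17, -45/17); (-30/17, -16/17) → (30/17, 48/17)
T3 translate by (-6, -4): (-53/17, -27/17) → (-155/17, -95/17); (8/17, -45/17) → (-94/17, -113/17); (30/17, 48/17) → (-72/17, -20/17)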